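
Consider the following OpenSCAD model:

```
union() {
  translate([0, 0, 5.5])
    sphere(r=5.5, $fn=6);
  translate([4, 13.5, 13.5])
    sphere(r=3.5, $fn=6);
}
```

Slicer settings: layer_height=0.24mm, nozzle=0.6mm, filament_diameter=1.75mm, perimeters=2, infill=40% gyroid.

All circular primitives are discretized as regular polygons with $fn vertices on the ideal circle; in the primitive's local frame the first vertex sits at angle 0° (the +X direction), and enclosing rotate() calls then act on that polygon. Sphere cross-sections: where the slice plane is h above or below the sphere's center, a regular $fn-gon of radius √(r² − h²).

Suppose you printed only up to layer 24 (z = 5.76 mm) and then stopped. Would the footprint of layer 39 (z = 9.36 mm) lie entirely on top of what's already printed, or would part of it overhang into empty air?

Compare the two slices. At z = 5.76: the sphere: section is a regular 6-gon, circumradius = √(r²−h²) = √(5.5²−0.26²) = 5.494 (area = (6/2)·5.494²·sin(360°/6) = 78.42 mm²); the sphere at (4, 13.5) does not reach this height (|z−center|=7.740 > r=3.5); Combining (union): only the r=5.5 sphere is present, so the union is just that shape — area = 78.42 mm². At z = 9.36: the sphere: section is a regular 6-gon, circumradius = √(r²−h²) = √(5.5²−3.86²) = 3.918 (area = (6/2)·3.918²·sin(360°/6) = 39.88 mm²); the sphere at (4, 13.5) does not reach this height (|z−center|=4.140 > r=3.5); Merging all regions: only the r=5.5 sphere is present, so the union is just that shape — area = 39.88 mm². Checking containment: the cross-section at z = 9.36 is a subset of the cross-section at z = 5.76.

entirely on top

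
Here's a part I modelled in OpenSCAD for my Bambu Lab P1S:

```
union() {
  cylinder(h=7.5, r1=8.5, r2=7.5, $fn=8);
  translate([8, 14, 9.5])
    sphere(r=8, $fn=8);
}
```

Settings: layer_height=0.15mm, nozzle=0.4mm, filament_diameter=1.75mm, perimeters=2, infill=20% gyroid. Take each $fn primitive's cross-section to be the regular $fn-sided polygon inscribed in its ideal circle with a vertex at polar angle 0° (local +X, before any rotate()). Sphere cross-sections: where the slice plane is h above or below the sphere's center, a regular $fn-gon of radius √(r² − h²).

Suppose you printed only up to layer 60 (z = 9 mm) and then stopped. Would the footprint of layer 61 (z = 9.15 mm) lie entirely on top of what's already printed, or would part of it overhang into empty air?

Compare the two slices. At z = 9: the cone is absent (z outside [0, 7.5]); the sphere at (8, 14): section is a regular 8-gon, circumradius = √(r²−h²) = √(8²−0.5²) = 7.984 (area = (8/2)·7.984²·sin(360°/8) = 180.31 mm²); Taking the union: only the r=8 sphere at (8, 14) is present, so the union is just that shape — area = 180.31 mm². At z = 9.15: the cone does not reach this height (z outside [0, 7.5]); the sphere at (8, 14): section is a regular 8-gon, circumradius = √(r²−h²) = √(8²−0.35²) = 7.992 (area = (8/2)·7.992²·sin(360°/8) = 180.67 mm²); Combining (union): only the r=8 sphere at (8, 14) is present, so the union is just that shape — area = 180.67 mm². Checking containment: the cross-section at z = 9.15 is a subset of the cross-section at z = 9.

entirely on top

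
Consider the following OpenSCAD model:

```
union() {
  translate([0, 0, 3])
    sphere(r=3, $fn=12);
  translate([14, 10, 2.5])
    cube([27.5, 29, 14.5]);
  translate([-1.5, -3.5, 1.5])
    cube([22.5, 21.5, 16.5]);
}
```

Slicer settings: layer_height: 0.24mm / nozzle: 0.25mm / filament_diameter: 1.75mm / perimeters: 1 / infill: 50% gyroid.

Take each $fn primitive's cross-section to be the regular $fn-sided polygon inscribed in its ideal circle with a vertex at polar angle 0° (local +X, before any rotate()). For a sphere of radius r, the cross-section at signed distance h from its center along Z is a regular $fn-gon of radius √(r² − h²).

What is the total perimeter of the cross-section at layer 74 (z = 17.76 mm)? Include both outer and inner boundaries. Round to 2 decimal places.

88.00 mm

At z = 17.76 mm: the sphere is absent (|z−center|=14.760 > r=3); the cube at (14, 10) is absent (z outside [2.5, 17]); the 22.5×21.5 cube at (-1.5, -3.5) contributes its full rectangle (perimeter 88.00 mm); Taking the union: only the 22.5×21.5 cube at (-1.5, -3.5) is present, so the union is just that shape — boundary = 88.00 mm. Overall, the cross-section is a single solid region. Total boundary length (outer) = 88.00 mm.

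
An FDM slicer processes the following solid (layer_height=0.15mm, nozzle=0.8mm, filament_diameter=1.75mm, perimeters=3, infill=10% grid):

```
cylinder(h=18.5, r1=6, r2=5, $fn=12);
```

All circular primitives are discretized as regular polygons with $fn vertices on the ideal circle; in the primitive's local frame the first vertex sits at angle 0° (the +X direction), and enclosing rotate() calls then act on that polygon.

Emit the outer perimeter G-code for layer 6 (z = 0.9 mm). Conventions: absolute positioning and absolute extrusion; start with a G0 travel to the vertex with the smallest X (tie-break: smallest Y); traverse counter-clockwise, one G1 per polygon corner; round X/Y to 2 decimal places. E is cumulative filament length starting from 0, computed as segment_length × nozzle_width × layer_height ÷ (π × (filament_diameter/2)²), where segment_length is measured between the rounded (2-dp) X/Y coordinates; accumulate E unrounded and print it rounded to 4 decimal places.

At z = 0.9 mm: the cone: at t=0.049 of its height the radius interpolates to r₁+(r₂−r₁)t = 5.951, giving a regular 12-gon of that circumradius. The outline is a single polygon with 12 vertices. Extrusion per mm of travel: 0.8 × 0.15 / (π × 0.875²) = 0.049890. Accumulating E over each segment gives final E = 1.8439.

G0 X-5.95 Y0.00 Z0.90
G1 X-5.15 Y-2.98 E0.1539
G1 X-2.98 Y-5.15 E0.3070
G1 X0.00 Y-5.95 E0.4610
G1 X2.98 Y-5.15 E0.6149
G1 X5.15 Y-2.98 E0.7680
G1 X5.95 Y0.00 E0.9220
G1 X5.15 Y2.98 E1.0759
G1 X2.98 Y5.15 E1.2290
G1 X0.00 Y5.95 E1.3829
G1 X-2.98 Y5.15 E1.5369
G1 X-5.15 Y2.98 E1.6900
G1 X-5.95 Y0.00 E1.8439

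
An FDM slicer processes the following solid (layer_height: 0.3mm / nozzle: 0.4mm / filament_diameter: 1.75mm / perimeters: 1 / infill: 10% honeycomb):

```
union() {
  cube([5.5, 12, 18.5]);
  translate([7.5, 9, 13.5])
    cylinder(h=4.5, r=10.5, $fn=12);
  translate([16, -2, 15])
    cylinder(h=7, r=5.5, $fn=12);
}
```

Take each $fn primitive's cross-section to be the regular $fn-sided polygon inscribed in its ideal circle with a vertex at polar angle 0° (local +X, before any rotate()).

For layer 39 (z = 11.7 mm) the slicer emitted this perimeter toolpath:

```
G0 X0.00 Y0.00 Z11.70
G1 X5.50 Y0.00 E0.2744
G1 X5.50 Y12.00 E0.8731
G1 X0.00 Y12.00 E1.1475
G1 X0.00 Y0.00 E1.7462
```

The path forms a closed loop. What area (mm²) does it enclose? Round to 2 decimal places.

Apply the shoelace formula to the sequence of (X, Y) vertices; enclosed area = 66.00 mm².

66.00 mm²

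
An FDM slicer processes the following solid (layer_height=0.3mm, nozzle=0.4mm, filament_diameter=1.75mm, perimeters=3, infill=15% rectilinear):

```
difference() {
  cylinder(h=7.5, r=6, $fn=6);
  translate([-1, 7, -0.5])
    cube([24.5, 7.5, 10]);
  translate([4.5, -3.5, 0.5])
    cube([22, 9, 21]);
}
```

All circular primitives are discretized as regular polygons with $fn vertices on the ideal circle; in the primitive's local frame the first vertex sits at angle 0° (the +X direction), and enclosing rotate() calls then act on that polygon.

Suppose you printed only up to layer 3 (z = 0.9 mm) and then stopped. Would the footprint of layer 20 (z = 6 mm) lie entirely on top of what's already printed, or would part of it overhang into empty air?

Compare the two slices. At z = 0.9: the r=6 cylinder contributes a regular 6-gon of circumradius 6 (area = (6/2)·6.000²·sin(360°/6) = 93.53 mm²); the cube at (-1, 7) (footprint 24.5×7.5) is included at this height (area 183.75 mm²); the cube at (4.5, -3.5) is present — its section is the full 22×9 rectangle (area 198.00 mm²); Subtracting the remaining from the first: starting from the r=6 cylinder (93.53 mm²), the 24.5×7.5 cube at (-1, 7) misses the remaining region (no effect); the 22×9 cube at (4.5, -3.5) partially overlaps it — only the 3.90 mm² overlap (of its 198.00 mm²) is removed, clipping the outline — area = 89.63 mm². At z = 6: the cylinder: section is a regular 6-gon, circumradius r=6 (area = (6/2)·6.000²·sin(360°/6) = 93.53 mm²); the 24.5×7.5 cube at (-1, 7) contributes its full rectangle (area 183.75 mm²); the cube at (4.5, -3.5) is present — its section is the full 22×9 rectangle (area 198.00 mm²); After the difference (first − rest): starting from the r=6 cylinder (93.53 mm²), the 24.5×7.5 cube at (-1, 7) misses the remaining region (no effect); the 22×9 cube at (4.5, -3.5) partially overlaps it — only the 3.90 mm² overlap (of its 198.00 mm²) is removed, clipping the outline — area = 89.63 mm². Checking containment: the cross-section at z = 6 is a subset of the cross-section at z = 0.9.

entirely on top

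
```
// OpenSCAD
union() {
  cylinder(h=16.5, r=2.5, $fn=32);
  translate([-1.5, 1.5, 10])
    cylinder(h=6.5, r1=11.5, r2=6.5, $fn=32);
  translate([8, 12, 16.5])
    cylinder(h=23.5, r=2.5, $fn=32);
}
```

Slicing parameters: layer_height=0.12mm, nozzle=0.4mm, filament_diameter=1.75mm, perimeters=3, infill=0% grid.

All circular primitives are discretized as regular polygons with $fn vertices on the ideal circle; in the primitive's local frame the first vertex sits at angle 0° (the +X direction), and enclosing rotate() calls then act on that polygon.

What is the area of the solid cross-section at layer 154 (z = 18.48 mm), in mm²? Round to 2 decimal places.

At z = 18.48 mm: the cylinder is not intersected at this z (z outside [0, 16.5]); the cone at (-1.5, 1.5) is not intersected at this z (z outside [10, 16.5]); the r=2.5 cylinder at (8, 12) contributes a regular 32-gon of circumradius 2.5 (area = (32/2)·2.500²·sin(360°/32) = 19.51 mm²); Combining (union): only the r=2.5 cylinder at (8, 12) is present, so the union is just that shape — area = 19.51 mm². Overall, the cross-section is a single solid region. Net area = 19.51 mm².

19.51 mm²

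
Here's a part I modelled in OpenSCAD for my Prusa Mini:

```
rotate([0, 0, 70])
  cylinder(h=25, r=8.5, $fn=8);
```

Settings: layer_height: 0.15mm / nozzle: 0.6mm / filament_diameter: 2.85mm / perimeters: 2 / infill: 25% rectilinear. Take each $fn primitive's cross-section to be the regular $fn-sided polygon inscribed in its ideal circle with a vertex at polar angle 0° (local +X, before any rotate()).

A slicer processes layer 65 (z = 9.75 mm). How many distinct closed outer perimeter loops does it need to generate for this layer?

At z = 9.75 mm: the r=8.5 cylinder contributes a regular 8-gon of circumradius 8.5; (whole slice rotated 70° about Z — lengths, areas and connectivity unchanged). The result has 1 disconnected region.

1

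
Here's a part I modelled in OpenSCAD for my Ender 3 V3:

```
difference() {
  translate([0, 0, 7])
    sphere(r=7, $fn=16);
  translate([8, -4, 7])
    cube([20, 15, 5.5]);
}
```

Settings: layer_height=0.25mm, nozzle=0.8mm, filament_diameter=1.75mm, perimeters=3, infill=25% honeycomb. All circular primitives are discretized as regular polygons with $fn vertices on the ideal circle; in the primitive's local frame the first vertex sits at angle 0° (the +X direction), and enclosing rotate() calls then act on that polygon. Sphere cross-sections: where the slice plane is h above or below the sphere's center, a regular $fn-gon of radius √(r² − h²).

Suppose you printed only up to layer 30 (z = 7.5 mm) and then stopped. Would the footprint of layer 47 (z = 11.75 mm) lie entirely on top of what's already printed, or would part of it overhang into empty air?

Compare the two slices. At z = 7.5: the sphere: section is a regular 16-gon, circumradius = √(r²−h²) = √(7²−0.5²) = 6.982 (area = (16/2)·6.982²·sin(360°/16) = 149.25 mm²); the 20×15 cube at (8, -4) contributes its full rectangle (area 300.00 mm²); Taking the first minus the rest: starting from the r=7 sphere (149.25 mm²), the 20×15 cube at (8, -4) misses the remaining region (no effect) — area = 149.25 mm². At z = 11.75: the r=7 sphere slices to a regular 16-gon of circumradius 5.142 (√(r²−h²) with h=4.75 from center) (area = (16/2)·5.142²·sin(360°/16) = 80.94 mm²); the 20×15 cube at (8, -4) contributes its full rectangle (area 300.00 mm²); After the difference (first − rest): starting from the r=7 sphere (80.94 mm²), the 20×15 cube at (8, -4) misses the remaining region (no effect) — area = 80.94 mm². Checking containment: the cross-section at z = 11.75 is a subset of the cross-section at z = 7.5.

entirely on top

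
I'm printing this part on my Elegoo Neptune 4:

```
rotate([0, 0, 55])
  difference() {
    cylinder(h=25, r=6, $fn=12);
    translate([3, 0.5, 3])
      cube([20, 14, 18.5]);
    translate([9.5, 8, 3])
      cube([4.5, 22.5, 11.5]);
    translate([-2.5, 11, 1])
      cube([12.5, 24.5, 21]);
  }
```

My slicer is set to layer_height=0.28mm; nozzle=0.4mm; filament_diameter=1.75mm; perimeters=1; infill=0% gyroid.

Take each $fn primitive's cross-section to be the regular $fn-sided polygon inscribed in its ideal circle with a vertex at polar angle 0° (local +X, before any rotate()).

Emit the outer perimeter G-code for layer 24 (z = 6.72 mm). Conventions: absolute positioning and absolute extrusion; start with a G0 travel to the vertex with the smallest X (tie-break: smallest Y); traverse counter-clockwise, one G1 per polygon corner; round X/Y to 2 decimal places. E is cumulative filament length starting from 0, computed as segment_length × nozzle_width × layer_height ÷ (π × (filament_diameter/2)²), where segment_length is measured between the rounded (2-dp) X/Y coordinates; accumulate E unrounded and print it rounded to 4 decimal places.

G0 X-5.98 Y0.52 Z6.72
G1 X-5.44 Y-2.54 E0.1447
G1 X-3.44 Y-4.91 E0.2891
G1 X-0.52 Y-5.98 E0.4339
G1 X2.54 Y-5.44 E0.5786
G1 X4.91 Y-3.44 E0.7230
G1 X5.98 Y-0.52 E0.8678
G1 X5.44 Y2.54 E1.0125
G1 X3.44 Y4.91 E1.1569
G1 X2.96 Y5.09 E1.1808
G1 X1.31 Y2.74 E1.3145
G1 X-2.54 Y5.44 E1.5334
G1 X-4.91 Y3.44 E1.6778
G1 X-5.98 Y0.52 E1.8226

At z = 6.72 mm: the cylinder: section is a regular 12-gon, circumradius r=6; the cube at (3, 0.5) (footprint 20×14) is included at this height; the cube at (9.5, 8) is present — its section is the full 4.5×22.5 rectangle; the cube at (-2.5, 11) (footprint 12.5×24.5) is included at this height; Taking the first minus the rest: starting from the r=6 cylinder, the 20×14 cube at (3, 0.5) partially overlaps it — only the 8.74 mm² overlap (of its 280.00 mm²) is removed, clipping the outline; the 4.5×22.5 cube at (9.5, 8) misses the remaining region (no effect); the 12.5×24.5 cube at (-2.5, 11) misses the remaining region (no effect) — 1 connected region; (whole slice rotated 55° about Z — lengths, areas and connectivity unchanged). The outline is a single polygon with 13 vertices. Extrusion per mm of travel: 0.4 × 0.28 / (π × 0.875²) = 0.046564. Accumulating E over each segment gives final E = 1.8226.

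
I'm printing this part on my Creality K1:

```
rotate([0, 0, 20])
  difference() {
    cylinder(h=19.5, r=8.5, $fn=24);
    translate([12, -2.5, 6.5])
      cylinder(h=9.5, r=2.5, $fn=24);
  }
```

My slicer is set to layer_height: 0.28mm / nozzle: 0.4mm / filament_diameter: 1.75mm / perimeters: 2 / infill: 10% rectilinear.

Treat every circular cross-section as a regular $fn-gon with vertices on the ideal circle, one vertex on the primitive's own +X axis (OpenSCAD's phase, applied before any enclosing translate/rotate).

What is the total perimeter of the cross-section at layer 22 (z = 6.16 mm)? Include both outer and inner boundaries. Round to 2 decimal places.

53.25 mm

At z = 6.16 mm: the cylinder: section is a regular 24-gon, circumradius r=8.5 (perimeter = 2·24·8.500·sin(180°/24) = 53.25 mm); the cylinder at (12, -2.5) is not intersected at this z (z outside [6.5, 16]); Taking the first minus the rest: none of the subtracted shapes is present at this height, so the r=8.5 cylinder is unchanged — boundary = 53.25 mm; (whole slice rotated 20° about Z — lengths, areas and connectivity unchanged). Overall, the cross-section is a single solid region. Total boundary length (outer) = 53.25 mm.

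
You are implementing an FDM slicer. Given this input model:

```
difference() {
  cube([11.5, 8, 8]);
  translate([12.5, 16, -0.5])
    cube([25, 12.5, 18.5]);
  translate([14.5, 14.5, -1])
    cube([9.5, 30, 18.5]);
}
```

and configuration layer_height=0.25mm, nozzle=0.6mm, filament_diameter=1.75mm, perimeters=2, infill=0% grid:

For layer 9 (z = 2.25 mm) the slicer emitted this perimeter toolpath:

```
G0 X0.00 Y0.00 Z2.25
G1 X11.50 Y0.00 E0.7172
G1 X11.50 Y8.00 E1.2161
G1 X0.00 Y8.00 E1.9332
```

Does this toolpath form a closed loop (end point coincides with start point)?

no

Start point (G0): (0.00, 0.00). End point (last G1): the path does not return to the start — open.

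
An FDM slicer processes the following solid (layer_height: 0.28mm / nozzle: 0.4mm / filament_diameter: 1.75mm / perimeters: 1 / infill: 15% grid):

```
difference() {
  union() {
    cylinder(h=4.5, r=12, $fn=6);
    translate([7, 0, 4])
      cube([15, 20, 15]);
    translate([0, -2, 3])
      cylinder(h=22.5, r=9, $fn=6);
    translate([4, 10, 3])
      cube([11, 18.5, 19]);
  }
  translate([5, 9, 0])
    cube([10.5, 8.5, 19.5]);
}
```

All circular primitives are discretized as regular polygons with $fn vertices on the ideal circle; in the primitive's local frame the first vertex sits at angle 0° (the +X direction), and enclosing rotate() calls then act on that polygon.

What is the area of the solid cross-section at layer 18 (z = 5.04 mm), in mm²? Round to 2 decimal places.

At z = 5.04 mm: the cylinder is absent (z outside [0, 4.5]); the cube at (7, 0) is present — its section is the full 15×20 rectangle (area 300.00 mm²); the cylinder at (0, -2): section is a regular 6-gon, circumradius r=9 (area = (6/2)·9.000²·sin(360°/6) = 210.44 mm²); the cube at (4, 10) (footprint 11×18.5) is included at this height (area 203.50 mm²); Taking the union: the regions partially overlap — summed areas 713.94 mm² minus the doubly-counted overlap 80.62 mm² gives 633.33 mm² — area = 633.33 mm²; the cube at (5, 9) (footprint 10.5×8.5) is included at this height (area 89.25 mm²); After the difference (first − rest): starting from the result so far (633.33 mm²), the 10.5×8.5 cube at (5, 9) partially overlaps it — only the 87.25 mm² overlap (of its 89.25 mm²) is removed, clipping the outline — area = 546.08 mm². Overall, the cross-section is a single solid region. Net area = 546.08 mm².

546.08 mm²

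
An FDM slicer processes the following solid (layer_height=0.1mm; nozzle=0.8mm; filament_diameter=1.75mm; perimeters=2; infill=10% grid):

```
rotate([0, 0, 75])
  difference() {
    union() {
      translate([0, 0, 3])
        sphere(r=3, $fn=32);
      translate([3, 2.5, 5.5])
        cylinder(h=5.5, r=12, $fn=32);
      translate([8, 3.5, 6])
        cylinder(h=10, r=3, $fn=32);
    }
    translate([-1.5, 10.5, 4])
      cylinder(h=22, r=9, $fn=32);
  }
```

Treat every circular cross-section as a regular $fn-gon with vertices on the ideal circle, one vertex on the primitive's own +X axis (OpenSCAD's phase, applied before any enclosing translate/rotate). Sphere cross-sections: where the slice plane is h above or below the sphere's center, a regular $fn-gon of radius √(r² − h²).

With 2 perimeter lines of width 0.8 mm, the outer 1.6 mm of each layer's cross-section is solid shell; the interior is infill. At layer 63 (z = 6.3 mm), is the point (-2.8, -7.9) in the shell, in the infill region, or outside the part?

shell

At z = 6.3 mm: the sphere is absent (|z−center|=3.300 > r=3); the r=12 cylinder at (3, 2.5) contributes a regular 32-gon of circumradius 12; the r=3 cylinder at (8, 3.5) contributes a regular 32-gon of circumradius 3; Combining (union): the r=3 cylinder at (8, 3.5) lies entirely inside the r=12 cylinder at (3, 2.5), so the union is just the r=12 cylinder at (3, 2.5) — 1 connected region; the r=9 cylinder at (-1.5, 10.5) gives a regular 32-gon of circumradius 9 (constant along its height); Taking the first minus the rest: starting from that combined region, the r=9 cylinder at (-1.5, 10.5) partially overlaps it — only the 154.09 mm² overlap (of its 252.84 mm²) is removed, clipping the outline — 1 connected region; (whole slice rotated 75° about Z — lengths, areas and connectivity unchanged). Overall, the cross-section is a single solid region. Undo the 75° rotation: the query point maps to (-8.356, 0.660) in the un-rotated model frame. The nearest boundary edge runs (-8.77, 0.16)→(-9.00, 2.50); distance from the point to it = 0.46 mm. The point is inside the cross-section, 0.46 mm from the nearest boundary — within the 1.6 mm shell band (2 × 0.8).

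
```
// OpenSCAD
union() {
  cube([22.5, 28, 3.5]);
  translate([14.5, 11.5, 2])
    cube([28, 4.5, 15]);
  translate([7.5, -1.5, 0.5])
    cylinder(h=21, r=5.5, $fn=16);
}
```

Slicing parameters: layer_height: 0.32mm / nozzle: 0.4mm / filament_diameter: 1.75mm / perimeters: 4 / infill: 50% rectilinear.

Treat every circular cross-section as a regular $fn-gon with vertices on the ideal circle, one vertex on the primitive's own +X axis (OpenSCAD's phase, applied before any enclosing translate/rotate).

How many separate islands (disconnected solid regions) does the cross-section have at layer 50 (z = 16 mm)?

2

At z = 16 mm: the cube does not reach this height (z outside [0, 3.5]); the 28×4.5 cube at (14.5, 11.5) contributes its full rectangle; the cylinder at (7.5, -1.5): section is a regular 16-gon, circumradius r=5.5; Merging all regions: the 2 present regions are separate (no shared area or edge), so areas and boundary lengths simply add and each stays a separate island — 2 connected regions. Overall, the cross-section has 2 separate islands. Island count = 2.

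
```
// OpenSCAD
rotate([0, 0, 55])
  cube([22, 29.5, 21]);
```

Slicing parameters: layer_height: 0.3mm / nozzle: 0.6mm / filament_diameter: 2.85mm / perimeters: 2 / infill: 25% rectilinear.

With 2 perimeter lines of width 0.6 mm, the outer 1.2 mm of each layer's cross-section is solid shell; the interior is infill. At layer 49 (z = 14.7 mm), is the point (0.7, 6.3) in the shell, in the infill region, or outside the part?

At z = 14.7 mm: the 22×29.5 cube contributes its full rectangle; (rotated 55° about Z; rotation is an isometry so areas/perimeters/island counts are preserved). Overall, the cross-section is a single solid region. Undo the 55° rotation: the query point maps to (5.562, 3.040) in the un-rotated model frame. The nearest boundary edge runs (0.00, 0.00)→(22.00, 0.00); distance from the point to it = 3.04 mm. The point is inside the cross-section and 3.04 mm from the nearest boundary — more than the 1.2 mm shell width (2 × 0.6), so it's in the infill interior.

infill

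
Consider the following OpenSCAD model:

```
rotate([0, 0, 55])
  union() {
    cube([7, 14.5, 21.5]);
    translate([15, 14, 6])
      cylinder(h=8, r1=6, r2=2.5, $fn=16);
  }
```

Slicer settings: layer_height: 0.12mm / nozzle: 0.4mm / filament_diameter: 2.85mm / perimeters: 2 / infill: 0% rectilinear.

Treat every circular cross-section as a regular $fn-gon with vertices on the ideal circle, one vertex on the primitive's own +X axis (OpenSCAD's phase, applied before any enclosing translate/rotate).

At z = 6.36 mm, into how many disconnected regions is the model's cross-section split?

2

At z = 6.36 mm: the cube (footprint 7×14.5) is included at this height; the cone at (15, 14) (r1=6→r2=2.5) has section circumradius 5.843 here — a regular 16-gon; Merging all regions: the 2 present regions are separate (no shared area or edge), so areas and boundary lengths simply add and each stays a separate island — 2 connected regions; (whole slice rotated 55° about Z — lengths, areas and connectivity unchanged). The result has 2 disconnected regions.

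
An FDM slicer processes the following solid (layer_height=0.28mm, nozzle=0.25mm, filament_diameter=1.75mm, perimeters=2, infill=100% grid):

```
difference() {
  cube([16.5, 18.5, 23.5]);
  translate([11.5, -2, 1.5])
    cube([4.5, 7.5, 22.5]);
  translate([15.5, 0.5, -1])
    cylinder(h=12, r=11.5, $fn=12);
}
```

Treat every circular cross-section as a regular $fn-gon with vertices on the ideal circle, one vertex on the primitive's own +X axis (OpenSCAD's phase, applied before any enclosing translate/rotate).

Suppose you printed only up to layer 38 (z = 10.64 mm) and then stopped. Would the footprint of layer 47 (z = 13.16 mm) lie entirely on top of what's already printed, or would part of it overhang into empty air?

part overhangs

Compare the two slices. At z = 10.64: the 16.5×18.5 cube contributes its full rectangle (area 305.25 mm²); the 4.5×7.5 cube at (11.5, -2) contributes its full rectangle (area 33.75 mm²); the r=11.5 cylinder at (15.5, 0.5) contributes a regular 12-gon of circumradius 11.5 (area = (12/2)·11.500²·sin(360°/12) = 396.75 mm²); Taking the first minus the rest: starting from the 16.5×18.5 cube (305.25 mm²), the 4.5×7.5 cube at (11.5, -2) partially overlaps it — only the 24.75 mm² overlap (of its 33.75 mm²) is removed, clipping the outline; the r=11.5 cylinder at (15.5, 0.5) partially overlaps it — only the 92.02 mm² overlap (of its 396.75 mm²) is removed, clipping the outline — area = 188.48 mm². At z = 13.16: the cube is present — its section is the full 16.5×18.5 rectangle (area 305.25 mm²); the cube at (11.5, -2) is present — its section is the full 4.5×7.5 rectangle (area 33.75 mm²); the cylinder at (15.5, 0.5) is absent (z outside [-1, 11]); Taking the first minus the rest: starting from the 16.5×18.5 cube (305.25 mm²), the 4.5×7.5 cube at (11.5, -2) partially overlaps it — only the 24.75 mm² overlap (of its 33.75 mm²) is removed, clipping the outline — area = 280.50 mm². Checking containment: at z = 13.16 the cross-section extends beyond the z = 10.64 cross-section by about 92.02 mm².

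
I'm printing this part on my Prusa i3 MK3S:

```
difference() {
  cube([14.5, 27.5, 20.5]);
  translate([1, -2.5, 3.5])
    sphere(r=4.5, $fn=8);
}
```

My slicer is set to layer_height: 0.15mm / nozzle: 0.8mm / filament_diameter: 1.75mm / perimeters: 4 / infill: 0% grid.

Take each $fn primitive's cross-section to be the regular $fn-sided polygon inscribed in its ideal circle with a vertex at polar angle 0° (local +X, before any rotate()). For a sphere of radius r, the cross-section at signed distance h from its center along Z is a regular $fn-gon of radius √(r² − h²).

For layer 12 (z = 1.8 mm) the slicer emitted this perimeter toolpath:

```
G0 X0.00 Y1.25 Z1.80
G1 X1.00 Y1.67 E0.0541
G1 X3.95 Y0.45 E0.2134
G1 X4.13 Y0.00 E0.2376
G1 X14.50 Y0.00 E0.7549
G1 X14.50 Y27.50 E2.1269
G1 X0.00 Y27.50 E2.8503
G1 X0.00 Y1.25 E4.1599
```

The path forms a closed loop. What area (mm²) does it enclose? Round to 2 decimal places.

Apply the shoelace formula to the sequence of (X, Y) vertices; enclosed area = 394.12 mm².

394.12 mm²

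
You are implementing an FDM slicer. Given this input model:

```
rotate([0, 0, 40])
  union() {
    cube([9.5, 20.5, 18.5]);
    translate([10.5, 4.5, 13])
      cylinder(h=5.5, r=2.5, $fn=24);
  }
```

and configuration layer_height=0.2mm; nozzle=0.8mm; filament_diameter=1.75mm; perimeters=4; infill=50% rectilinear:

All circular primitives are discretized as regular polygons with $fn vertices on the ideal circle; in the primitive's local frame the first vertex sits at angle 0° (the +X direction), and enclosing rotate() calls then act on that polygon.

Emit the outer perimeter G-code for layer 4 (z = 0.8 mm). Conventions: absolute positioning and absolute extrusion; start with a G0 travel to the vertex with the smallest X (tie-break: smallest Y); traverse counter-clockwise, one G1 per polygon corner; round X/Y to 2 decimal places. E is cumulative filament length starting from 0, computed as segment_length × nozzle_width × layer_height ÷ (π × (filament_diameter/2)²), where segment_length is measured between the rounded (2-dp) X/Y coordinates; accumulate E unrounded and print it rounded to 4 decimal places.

G0 X-13.18 Y15.70 Z0.80
G1 X0.00 Y0.00 E1.3636
G1 X7.28 Y6.11 E1.9958
G1 X-5.90 Y21.81 E3.3594
G1 X-13.18 Y15.70 E3.9916

At z = 0.8 mm: the cube (footprint 9.5×20.5) is included at this height; the cylinder at (10.5, 4.5) is absent (z outside [13, 18.5]); Merging all regions: only the 9.5×20.5 cube is present, so the union is just that shape — 1 connected region; (whole slice rotated 40° about Z — lengths, areas and connectivity unchanged). The outline is a single polygon with 4 vertices. Extrusion per mm of travel: 0.8 × 0.2 / (π × 0.875²) = 0.066520. Accumulating E over each segment gives final E = 3.9916.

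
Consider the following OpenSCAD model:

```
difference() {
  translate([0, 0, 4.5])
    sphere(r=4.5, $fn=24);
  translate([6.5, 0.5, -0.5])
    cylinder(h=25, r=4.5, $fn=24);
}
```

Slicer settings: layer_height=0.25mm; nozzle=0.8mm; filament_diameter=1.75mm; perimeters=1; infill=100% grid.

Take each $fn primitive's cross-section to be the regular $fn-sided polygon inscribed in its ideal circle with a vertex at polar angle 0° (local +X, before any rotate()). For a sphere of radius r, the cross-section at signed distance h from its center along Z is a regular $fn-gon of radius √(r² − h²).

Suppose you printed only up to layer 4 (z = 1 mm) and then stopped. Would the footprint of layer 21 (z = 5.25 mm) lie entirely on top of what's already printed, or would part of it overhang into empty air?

Compare the two slices. At z = 1: the sphere: section is a regular 24-gon, circumradius = √(r²−h²) = √(4.5²−3.5²) = 2.828 (area = (24/2)·2.828²·sin(360°/24) = 24.85 mm²); the cylinder at (6.5, 0.5): section is a regular 24-gon, circumradius r=4.5 (area = (24/2)·4.500²·sin(360°/24) = 62.89 mm²); After the difference (first − rest): starting from the r=4.5 sphere (24.85 mm²), the r=4.5 cylinder at (6.5, 0.5) partially overlaps it — only the 1.63 mm² overlap (of its 62.89 mm²) is removed, clipping the outline — area = 23.21 mm². At z = 5.25: the r=4.5 sphere slices to a regular 24-gon of circumradius 4.437 (√(r²−h²) with h=0.75 from center) (area = (24/2)·4.437²·sin(360°/24) = 61.15 mm²); the r=4.5 cylinder at (6.5, 0.5) contributes a regular 24-gon of circumradius 4.5 (area = (24/2)·4.500²·sin(360°/24) = 62.89 mm²); After the difference (first − rest): starting from the r=4.5 sphere (61.15 mm²), the r=4.5 cylinder at (6.5, 0.5) partially overlaps it — only the 9.82 mm² overlap (of its 62.89 mm²) is removed, clipping the outline — area = 51.33 mm². Checking containment: at z = 5.25 the cross-section extends beyond the z = 1 cross-section by about 28.11 mm².

part overhangs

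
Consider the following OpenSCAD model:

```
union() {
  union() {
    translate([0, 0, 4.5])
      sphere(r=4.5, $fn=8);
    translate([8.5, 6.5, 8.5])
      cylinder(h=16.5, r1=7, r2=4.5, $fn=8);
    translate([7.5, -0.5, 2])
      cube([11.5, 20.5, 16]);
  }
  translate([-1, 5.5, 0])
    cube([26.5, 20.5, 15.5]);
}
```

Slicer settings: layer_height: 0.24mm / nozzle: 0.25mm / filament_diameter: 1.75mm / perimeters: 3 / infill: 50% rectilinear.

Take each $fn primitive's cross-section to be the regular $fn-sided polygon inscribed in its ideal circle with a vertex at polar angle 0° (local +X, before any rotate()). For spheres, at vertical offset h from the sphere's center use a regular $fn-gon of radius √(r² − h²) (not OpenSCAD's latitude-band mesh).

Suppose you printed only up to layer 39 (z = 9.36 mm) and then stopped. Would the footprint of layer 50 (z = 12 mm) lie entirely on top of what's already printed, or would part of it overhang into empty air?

entirely on top

Compare the two slices. At z = 9.36: the sphere does not reach this height (|z−center|=4.860 > r=4.5); the cone at (8.5, 6.5) (r1=7→r2=4.5) has section circumradius 6.870 here — a regular 8-gon (area = (8/2)·6.870²·sin(360°/8) = 133.48 mm²); the cube at (7.5, -0.5) (footprint 11.5×20.5) is included at this height (area 235.75 mm²); Merging all regions: the regions partially overlap — summed areas 369.23 mm² minus the doubly-counted overlap 80.07 mm² gives 289.17 mm² — area = 289.17 mm²; the cube at (-1, 5.5) is present — its section is the full 26.5×20.5 rectangle (area 543.25 mm²); Taking the union: the regions partially overlap — summed areas 832.42 mm² minus the doubly-counted overlap 199.12 mm² gives 633.30 mm² — area = 633.30 mm². At z = 12: the sphere does not reach this height (|z−center|=7.500 > r=4.5); the cone at (8.5, 6.5) (r1=7→r2=4.5) has section circumradius 6.470 here — a regular 8-gon (area = (8/2)·6.470²·sin(360°/8) = 118.39 mm²); the cube at (7.5, -0.5) (footprint 11.5×20.5) is included at this height (area 235.75 mm²); Merging all regions: the regions partially overlap — summed areas 354.14 mm² minus the doubly-counted overlap 71.72 mm² gives 282.42 mm² — area = 282.42 mm²; the 26.5×20.5 cube at (-1, 5.5) contributes its full rectangle (area 543.25 mm²); Combining (union): the regions partially overlap — summed areas 825.67 mm² minus the doubly-counted overlap 195.35 mm² gives 630.32 mm² — area = 630.32 mm². Checking containment: the cross-section at z = 12 is a subset of the cross-section at z = 9.36.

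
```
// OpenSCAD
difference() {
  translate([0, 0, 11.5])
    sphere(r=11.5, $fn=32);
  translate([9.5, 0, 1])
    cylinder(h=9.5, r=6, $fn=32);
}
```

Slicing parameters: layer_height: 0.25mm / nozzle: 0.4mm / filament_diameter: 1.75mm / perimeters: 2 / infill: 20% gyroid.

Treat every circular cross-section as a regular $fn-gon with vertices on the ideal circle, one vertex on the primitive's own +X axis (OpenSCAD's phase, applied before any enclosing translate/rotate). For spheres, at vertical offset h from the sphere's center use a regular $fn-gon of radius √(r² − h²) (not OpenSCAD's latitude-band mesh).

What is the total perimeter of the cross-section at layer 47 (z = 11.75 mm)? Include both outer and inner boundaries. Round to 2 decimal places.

At z = 11.75 mm: the r=11.5 sphere contributes a regular 32-gon of circumradius √(11.5²−0.25²) = 11.497 (perimeter = 2·32·11.497·sin(180°/32) = 72.12 mm); the cylinder at (9.5, 0) does not reach this height (z outside [1, 10.5]); Taking the first minus the rest: none of the subtracted shapes is present at this height, so the r=11.5 sphere is unchanged — boundary = 72.12 mm. Overall, the cross-section is a single solid region. Total boundary length (outer) = 72.12 mm.

72.12 mm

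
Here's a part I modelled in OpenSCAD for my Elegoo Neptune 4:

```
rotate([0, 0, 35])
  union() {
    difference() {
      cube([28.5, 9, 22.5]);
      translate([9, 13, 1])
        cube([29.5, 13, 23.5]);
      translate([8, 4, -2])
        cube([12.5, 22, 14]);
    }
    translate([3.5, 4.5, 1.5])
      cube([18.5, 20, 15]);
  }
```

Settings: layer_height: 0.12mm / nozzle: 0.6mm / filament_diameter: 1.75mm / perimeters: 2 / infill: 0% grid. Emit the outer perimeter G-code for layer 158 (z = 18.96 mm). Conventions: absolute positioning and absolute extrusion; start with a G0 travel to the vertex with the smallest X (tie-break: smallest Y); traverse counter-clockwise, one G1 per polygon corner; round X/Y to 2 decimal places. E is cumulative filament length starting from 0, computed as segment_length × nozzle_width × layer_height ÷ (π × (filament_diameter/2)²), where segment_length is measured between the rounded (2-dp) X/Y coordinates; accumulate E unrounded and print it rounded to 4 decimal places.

At z = 18.96 mm: the cube (footprint 28.5×9) is included at this height; the cube at (9, 13) is present — its section is the full 29.5×13 rectangle; the cube at (8, 4) is not intersected at this z (z outside [-2, 12]); After the difference (first − rest): starting from the 28.5×9 cube, the 29.5×13 cube at (9, 13) misses the remaining region (no effect) — 1 connected region; the cube at (3.5, 4.5) is absent (z outside [1.5, 16.5]); Merging all regions: only that combined region is present, so the union is just that shape — 1 connected region; (rotated 35° about Z; rotation is an isometry so areas/perimeters/island counts are preserved). The outline is a single polygon with 4 vertices. Extrusion per mm of travel: 0.6 × 0.12 / (π × 0.875²) = 0.029934. Accumulating E over each segment gives final E = 2.2451.

G0 X-5.16 Y7.37 Z18.96
G1 X0.00 Y0.00 E0.2693
G1 X23.35 Y16.35 E1.1226
G1 X18.18 Y23.72 E1.3921
G1 X-5.16 Y7.37 E2.2451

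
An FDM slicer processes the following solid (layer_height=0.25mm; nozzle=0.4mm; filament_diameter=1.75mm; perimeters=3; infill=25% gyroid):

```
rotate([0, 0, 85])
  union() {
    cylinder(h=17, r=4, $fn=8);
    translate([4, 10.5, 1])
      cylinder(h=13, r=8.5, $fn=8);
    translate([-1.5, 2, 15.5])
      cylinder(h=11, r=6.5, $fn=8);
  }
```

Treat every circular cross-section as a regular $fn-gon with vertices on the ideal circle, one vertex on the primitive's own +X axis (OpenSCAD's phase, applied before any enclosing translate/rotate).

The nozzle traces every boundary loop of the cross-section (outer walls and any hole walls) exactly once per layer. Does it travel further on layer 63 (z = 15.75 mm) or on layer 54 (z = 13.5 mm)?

layer 54 (z = 13.5 mm)

Layer 63 (z = 15.75): the r=4 cylinder contributes a regular 8-gon of circumradius 4 (perimeter = 2·8·4.000·sin(180°/8) = 24.49 mm); the cylinder at (4, 10.5) is not intersected at this z (z outside [1, 14]); the r=6.5 cylinder at (-1.5, 2) gives a regular 8-gon of circumradius 6.5 (constant along its height) (perimeter = 2·8·6.500·sin(180°/8) = 39.80 mm); Merging all regions: the regions partially overlap (shared area 44.90 mm²), so the edge portions inside another operand are dropped and the merged outline is re-measured after clipping — boundary = 39.89 mm; (whole slice rotated 85° about Z — lengths, areas and connectivity unchanged). So its perimeter = 39.89 mm. Layer 54 (z = 13.5): the r=4 cylinder contributes a regular 8-gon of circumradius 4 (perimeter = 2·8·4.000·sin(180°/8) = 24.49 mm); the cylinder at (4, 10.5): section is a regular 8-gon, circumradius r=8.5 (perimeter = 2·8·8.500·sin(180°/8) = 52.04 mm); the cylinder at (-1.5, 2) is absent (z outside [15.5, 26.5]); Merging all regions: the regions partially overlap (shared area 1.07 mm²), so the edge portions inside another operand are dropped and the merged outline is re-measured after clipping — boundary = 68.88 mm; (rotated 85° about Z; rotation is an isometry so areas/perimeters/island counts are preserved). So its perimeter = 68.88 mm. Layer 54 is larger (68.88 vs 39.89 mm).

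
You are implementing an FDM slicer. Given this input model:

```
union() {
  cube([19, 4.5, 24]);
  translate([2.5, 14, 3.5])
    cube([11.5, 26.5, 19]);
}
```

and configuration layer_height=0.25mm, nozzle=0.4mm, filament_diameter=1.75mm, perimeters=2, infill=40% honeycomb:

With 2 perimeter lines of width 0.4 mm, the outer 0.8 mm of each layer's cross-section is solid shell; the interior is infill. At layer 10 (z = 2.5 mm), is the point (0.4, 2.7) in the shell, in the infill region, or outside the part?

shell

At z = 2.5 mm: the cube (footprint 19×4.5) is included at this height; the cube at (2.5, 14) is absent (z outside [3.5, 22.5]); Combining (union): only the 19×4.5 cube is present, so the union is just that shape — 1 connected region. Overall, the cross-section is a single solid region. The nearest boundary edge runs (0.00, 4.50)→(0.00, 0.00); distance from the point to it = 0.40 mm. The point is inside the cross-section, 0.40 mm from the nearest boundary — within the 0.8 mm shell band (2 × 0.4).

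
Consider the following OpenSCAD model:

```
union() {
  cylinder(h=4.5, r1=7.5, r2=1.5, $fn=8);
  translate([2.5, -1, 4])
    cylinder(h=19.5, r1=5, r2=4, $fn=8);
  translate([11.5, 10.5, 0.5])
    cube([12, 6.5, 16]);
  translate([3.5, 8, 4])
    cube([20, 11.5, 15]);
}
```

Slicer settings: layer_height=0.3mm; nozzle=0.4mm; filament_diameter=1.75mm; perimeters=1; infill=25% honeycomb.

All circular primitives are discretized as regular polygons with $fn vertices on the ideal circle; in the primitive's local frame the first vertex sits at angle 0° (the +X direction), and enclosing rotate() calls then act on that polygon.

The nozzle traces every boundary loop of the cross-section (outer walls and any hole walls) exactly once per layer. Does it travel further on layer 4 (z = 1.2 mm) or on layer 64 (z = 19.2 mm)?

layer 4 (z = 1.2 mm)

Layer 4 (z = 1.2): the cone (r1=7.5→r2=1.5) has section circumradius 5.900 here — a regular 8-gon (perimeter = 2·8·5.900·sin(180°/8) = 36.13 mm); the cone at (2.5, -1) is not intersected at this z (z outside [4, 23.5]); the cube at (11.5, 10.5) is present — its section is the full 12×6.5 rectangle (perimeter 37.00 mm); the cube at (3.5, 8) is absent (z outside [4, 19]); Taking the union: the 2 present regions are separate (no shared area or edge), so areas and boundary lengths simply add and each stays a separate island — boundary = 73.13 mm. So its perimeter = 73.13 mm. Layer 64 (z = 19.2): the cone is absent (z outside [0, 4.5]); the cone at (2.5, -1) (r1=5→r2=4) has section circumradius 4.221 here — a regular 8-gon (perimeter = 2·8·4.221·sin(180°/8) = 25.84 mm); the cube at (11.5, 10.5) does not reach this height (z outside [0.5, 16.5]); the cube at (3.5, 8) does not reach this height (z outside [4, 19]); Combining (union): only the cone at (2.5, -1) is present, so the union is just that shape — boundary = 25.84 mm. So its perimeter = 25.84 mm. Layer 4 is larger (73.13 vs 25.84 mm).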